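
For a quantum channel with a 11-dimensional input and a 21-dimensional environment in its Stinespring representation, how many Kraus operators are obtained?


Tracing out the environment in an orthonormal basis {|i>_E} gives Kraus operators K_i = <i|_E U |0>_E.
Number of Kraus operators = dim(H_env) = d_env
= 21

21


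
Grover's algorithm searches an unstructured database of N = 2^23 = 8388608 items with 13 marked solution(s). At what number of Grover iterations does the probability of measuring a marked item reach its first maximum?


After j Grover iterations the success probability is P(j) = sin^2((2j+1)*theta), where sin(theta) = sqrt(k/N).
N = 2^23 = 8388608, k = 13
sin(theta) = sqrt(k/N) = 0.001244877811
theta = arcsin(sqrt(k/N)) = 0.001244878132 rad
P(j) reaches its first maximum when (2j+1)*theta is as close as possible to pi/2, i.e. j = round(pi/(4*theta) - 1/2).
pi/(4*theta) - 1/2 = 630.4037
(For comparison, the common estimate pi/4 * sqrt(N/k) = 630.9038; the exact maximiser is used here.)
Optimal iterations = 630

630


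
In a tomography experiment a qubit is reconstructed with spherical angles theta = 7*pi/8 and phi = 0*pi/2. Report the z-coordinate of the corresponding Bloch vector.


theta = 2.7489, phi = 0.0000
r_z = cos(theta) = -0.9239

-0.9239


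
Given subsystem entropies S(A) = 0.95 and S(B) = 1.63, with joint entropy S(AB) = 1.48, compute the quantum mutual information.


I(A:B) = S(A) + S(B) - S(AB)
= 0.95 + 1.63 - 1.48
= 1.1000

1.1000


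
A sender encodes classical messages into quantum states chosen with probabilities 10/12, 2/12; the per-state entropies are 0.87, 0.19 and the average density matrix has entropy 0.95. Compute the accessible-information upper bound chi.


chi = S(rho) - sum_i p_i * S(rho_i)
Weighted entropy = 10/12 * 0.87 + 2/12 * 0.19
= 0.7567
chi = 0.95 - 0.7567
= 0.1933

0.1933


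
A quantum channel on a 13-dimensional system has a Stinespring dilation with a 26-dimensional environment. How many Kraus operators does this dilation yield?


Tracing out the environment in an orthonormal basis {|i>_E} gives Kraus operators K_i = <i|_E U |0>_E.
Number of Kraus operators = dim(H_env) = d_env
= 26

26


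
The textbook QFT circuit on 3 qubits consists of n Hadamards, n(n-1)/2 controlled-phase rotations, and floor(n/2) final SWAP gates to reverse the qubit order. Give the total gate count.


Hadamard gates: 3
Controlled rotations: n*(n-1)/2 = 3*2/2 = 3
SWAP gates: floor(n/2) = floor(3/2) = 1
Total = 3 + 3 + 1
= 7

7


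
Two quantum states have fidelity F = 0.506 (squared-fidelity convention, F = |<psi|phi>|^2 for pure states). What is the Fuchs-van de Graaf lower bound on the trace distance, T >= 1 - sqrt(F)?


Fuchs-van de Graaf (squared-fidelity convention): 1 - sqrt(F) <= T <= sqrt(1 - F).
Lower bound: T >= 1 - sqrt(F)
sqrt(F) = sqrt(0.506) = 0.7113
T >= 1 - 0.7113
T >= 0.2887

0.2887


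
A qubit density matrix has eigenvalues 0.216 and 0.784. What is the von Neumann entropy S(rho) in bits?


S = -p*log2(p) - (1-p)*log2(1-p)
p = 0.2160, 1-p = 0.7840
= -0.2160 * log2(0.2160) - 0.7840 * log2(0.7840)
= -(-0.4776) - (-0.2752)
= 0.7528

0.7528


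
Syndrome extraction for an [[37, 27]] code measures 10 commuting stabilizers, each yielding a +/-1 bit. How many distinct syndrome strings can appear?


Each stabilizer generator gives a binary (+1 or -1) measurement outcome.
With 10 independent generators:
Total syndromes = 2^10
= 1024

1024


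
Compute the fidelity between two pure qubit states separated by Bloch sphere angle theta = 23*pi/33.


For states separated by angle theta on Bloch sphere:
F = cos^2(theta/2)
theta = 23*pi/33 = 2.1896
theta/2 = 1.0948
cos(theta/2) = 0.4582
F = 0.2100

0.2100


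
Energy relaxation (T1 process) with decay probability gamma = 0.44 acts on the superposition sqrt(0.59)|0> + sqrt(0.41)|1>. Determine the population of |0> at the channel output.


For amplitude damping with parameter gamma on state sqrt(a)|0> + sqrt(b)|1>:
alpha^2 = 0.59, beta^2 = 0.41
P(|0>) = alpha^2 + gamma * beta^2
= 0.59 + 0.44 * 0.41
= 0.59 + 0.1804
= 0.7704

0.7704


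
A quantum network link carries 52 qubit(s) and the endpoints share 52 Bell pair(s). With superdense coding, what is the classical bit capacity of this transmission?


Superdense coding allows 2 classical bits per shared entangled pair.
52 pair(s) -> 2 * 52 = 104 classical bits

104


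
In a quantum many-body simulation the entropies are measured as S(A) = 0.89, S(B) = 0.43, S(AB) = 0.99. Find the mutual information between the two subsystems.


I(A:B) = S(A) + S(B) - S(AB)
= 0.89 + 0.43 - 0.99
= 0.3300

0.3300


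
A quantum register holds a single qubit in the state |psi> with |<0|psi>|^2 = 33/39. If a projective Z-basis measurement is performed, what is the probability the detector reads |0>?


|alpha|^2 = 33/39 = 0.8462
|beta|^2 = 1 - 33/39 = 6/39 = 0.1538
P(|0>) = |alpha|^2 = 0.8462

0.8462


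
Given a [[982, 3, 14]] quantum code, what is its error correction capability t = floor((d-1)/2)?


Code parameters: [[982, 3, 14]], distance d = 14.
Number of correctable errors = floor((d-1)/2)
= floor((14 - 1)/2)
= floor(13/2)
= 6

6


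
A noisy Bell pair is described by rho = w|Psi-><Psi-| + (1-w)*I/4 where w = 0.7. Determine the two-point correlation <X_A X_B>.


|Psi-> = (|01> - |10>)/sqrt(2)
For the pure Bell state, <X_A X_B> = -1 (Bell-state Pauli correlator).
The maximally-mixed part I/4 has tr(I/4 * P tensor P) = 0 for any traceless Pauli P.
So <X_A X_B>_rho = w * (-1) + (1 - w) * 0
= 0.7 * (-1)
= -0.7000

-0.7000


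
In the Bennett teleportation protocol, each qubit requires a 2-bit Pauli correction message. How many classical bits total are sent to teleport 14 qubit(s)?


Quantum teleportation requires 2 classical bits per qubit teleported.
14 qubit(s) -> 2 * 14 = 28 classical bits

28


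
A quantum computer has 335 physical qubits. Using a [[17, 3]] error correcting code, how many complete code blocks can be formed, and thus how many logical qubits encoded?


Each code block uses 17 physical qubits for 3 logical qubit(s).
Number of complete blocks = floor(335 / 17) = 19
Logical qubits = 19 * 3
= 57

57


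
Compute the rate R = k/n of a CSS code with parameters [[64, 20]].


Code rate R = k/n
= 20/64
= 0.3125

0.3125


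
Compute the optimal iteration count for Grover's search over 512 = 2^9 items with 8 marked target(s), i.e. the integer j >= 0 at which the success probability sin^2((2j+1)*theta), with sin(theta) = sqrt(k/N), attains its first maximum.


After j Grover iterations the success probability is P(j) = sin^2((2j+1)*theta), where sin(theta) = sqrt(k/N).
N = 2^9 = 512, k = 8
sin(theta) = sqrt(k/N) = 0.125
theta = arcsin(sqrt(k/N)) = 0.1253278312 rad
P(j) reaches its first maximum when (2j+1)*theta is as close as possible to pi/2, i.e. j = round(pi/(4*theta) - 1/2).
pi/(4*theta) - 1/2 = 5.7667
(For comparison, the common estimate pi/4 * sqrt(N/k) = 6.2832; the exact maximiser is used here.)
Optimal iterations = 6

6


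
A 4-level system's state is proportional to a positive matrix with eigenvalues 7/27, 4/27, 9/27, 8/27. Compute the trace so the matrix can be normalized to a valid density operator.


tr(M) = sum of eigenvalues
= 7/27 + 4/27 + 9/27 + 8/27
= 28/27
= 1.0370

1.0370


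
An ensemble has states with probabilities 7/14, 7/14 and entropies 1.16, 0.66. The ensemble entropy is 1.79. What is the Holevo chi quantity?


chi = S(rho) - sum_i p_i * S(rho_i)
Weighted entropy = 7/14 * 1.16 + 7/14 * 0.66
= 0.9100
chi = 1.79 - 0.9100
= 0.8800

0.8800


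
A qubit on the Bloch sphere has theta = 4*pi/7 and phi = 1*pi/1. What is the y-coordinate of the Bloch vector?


theta = 1.7952, phi = 3.1416
r_y = sin(theta)*sin(phi) = 0.9749 * 0.0000
r_y = 0.0000

0.0000


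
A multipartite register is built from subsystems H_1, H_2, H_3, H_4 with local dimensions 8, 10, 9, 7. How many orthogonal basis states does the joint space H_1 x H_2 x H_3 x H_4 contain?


dim(H_1 x H_2 x H_3 x H_4) = 8 * 10 * 9 * 7
= 80 * 9 * 7
= 720 * 7
= 5040

5040


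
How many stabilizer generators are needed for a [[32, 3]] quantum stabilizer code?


For an [[n,k]] stabilizer code:
Number of stabilizer generators = n - k
= 32 - 3
= 29

29


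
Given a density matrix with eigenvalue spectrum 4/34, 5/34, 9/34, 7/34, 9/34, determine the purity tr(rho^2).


tr(rho^2) = sum of eigenvalues squared
= (4/34)^2 + (5/34)^2 + (9/34)^2 + (7/34)^2 + (9/34)^2
= (16 + 25 + 81 + 49 + 81) / 1156
= 252/1156
= 0.2180

0.2180


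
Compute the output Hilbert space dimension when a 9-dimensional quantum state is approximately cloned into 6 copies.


Output space = H^(tensor 6) where dim(H) = 9
dim = 9^6
= 81 (after 2 factors)
= 729 (after 3 factors)
= 6561 (after 4 factors)
= 59049 (after 5 factors)
= 531441 (after 6 factors)
= 531441

531441


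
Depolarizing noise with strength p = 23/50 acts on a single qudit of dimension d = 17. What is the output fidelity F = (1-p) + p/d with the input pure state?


F = (1-p) + p/d
= (1 - 0.4600) + 0.4600/17
= 0.5400 + 0.0271
= 0.5671

0.5671


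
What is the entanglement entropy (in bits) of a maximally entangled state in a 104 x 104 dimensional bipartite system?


For a maximally entangled state in d x d:
S = log2(d) = log2(104)
= 6.7004

6.7004


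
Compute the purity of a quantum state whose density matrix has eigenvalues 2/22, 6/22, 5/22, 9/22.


tr(rho^2) = sum of eigenvalues squared
= (2/22)^2 + (6/22)^2 + (5/22)^2 + (9/22)^2
= (4 + 36 + 25 + 81) / 484
= 146/484
= 0.3017

0.3017


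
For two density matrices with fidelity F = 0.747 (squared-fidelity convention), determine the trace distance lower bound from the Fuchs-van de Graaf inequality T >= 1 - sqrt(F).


Fuchs-van de Graaf (squared-fidelity convention): 1 - sqrt(F) <= T <= sqrt(1 - F).
Lower bound: T >= 1 - sqrt(F)
sqrt(F) = sqrt(0.747) = 0.8643
T >= 1 - 0.8643
T >= 0.1357

0.1357


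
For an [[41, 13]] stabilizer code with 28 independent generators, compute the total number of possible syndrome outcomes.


Each stabilizer generator gives a binary (+1 or -1) measurement outcome.
With 28 independent generators:
Total syndromes = 2^28
= 268435456

268435456


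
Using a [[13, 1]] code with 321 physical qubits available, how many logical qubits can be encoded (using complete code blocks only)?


Each code block uses 13 physical qubits for 1 logical qubit(s).
Number of complete blocks = floor(321 / 13) = 24
Logical qubits = 24 * 1
= 24

24


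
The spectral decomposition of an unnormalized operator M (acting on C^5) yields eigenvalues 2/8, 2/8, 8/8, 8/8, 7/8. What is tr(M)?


tr(M) = sum of eigenvalues
= 2/8 + 2/8 + 8/8 + 8/8 + 7/8
= 27/8
= 3.3750

3.3750


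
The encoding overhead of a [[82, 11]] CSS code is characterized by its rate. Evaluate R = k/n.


Code rate R = k/n
= 11/82
= 0.1341

0.1341


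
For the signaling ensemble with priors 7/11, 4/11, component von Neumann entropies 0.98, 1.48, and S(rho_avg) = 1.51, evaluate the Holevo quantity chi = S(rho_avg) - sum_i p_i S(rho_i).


chi = S(rho) - sum_i p_i * S(rho_i)
Weighted entropy = 7/11 * 0.98 + 4/11 * 1.48
= 1.1618
chi = 1.51 - 1.1618
= 0.3482

0.3482


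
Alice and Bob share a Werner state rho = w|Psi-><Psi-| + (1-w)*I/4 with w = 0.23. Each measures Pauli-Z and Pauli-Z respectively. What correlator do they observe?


|Psi-> = (|01> - |10>)/sqrt(2)
For the pure Bell state, <Z_A Z_B> = -1 (Bell-state Pauli correlator).
The maximally-mixed part I/4 has tr(I/4 * P tensor P) = 0 for any traceless Pauli P.
So <Z_A Z_B>_rho = w * (-1) + (1 - w) * 0
= 0.23 * (-1)
= -0.2300

-0.2300


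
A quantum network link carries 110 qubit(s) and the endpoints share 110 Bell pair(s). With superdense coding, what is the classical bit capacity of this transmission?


Superdense coding allows 2 classical bits per shared entangled pair.
110 pair(s) -> 2 * 110 = 220 classical bits

220


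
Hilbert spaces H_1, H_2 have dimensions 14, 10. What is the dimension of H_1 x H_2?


dim(H_1 x H_2) = 14 * 10
= 140

140


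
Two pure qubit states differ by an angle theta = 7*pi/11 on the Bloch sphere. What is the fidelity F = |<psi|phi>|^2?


For states separated by angle theta on Bloch sphere:
F = cos^2(theta/2)
theta = 7*pi/11 = 1.9992
theta/2 = 0.9996
cos(theta/2) = 0.5406
F = 0.2923

0.2923


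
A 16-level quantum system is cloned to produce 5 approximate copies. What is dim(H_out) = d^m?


Output space = H^(tensor 5) where dim(H) = 16
dim = 16^5
= 256 (after 2 factors)
= 4096 (after 3 factors)
= 65536 (after 4 factors)
= 1048576 (after 5 factors)
= 1048576

1048576


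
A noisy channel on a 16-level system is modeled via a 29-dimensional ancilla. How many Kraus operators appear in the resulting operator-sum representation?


Tracing out the environment in an orthonormal basis {|i>_E} gives Kraus operators K_i = <i|_E U |0>_E.
Number of Kraus operators = dim(H_env) = d_env
= 29

29


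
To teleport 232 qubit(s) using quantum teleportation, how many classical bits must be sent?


Quantum teleportation requires 2 classical bits per qubit teleported.
232 qubit(s) -> 2 * 232 = 464 classical bits

464


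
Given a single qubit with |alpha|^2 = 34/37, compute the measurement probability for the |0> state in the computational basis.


|alpha|^2 = 34/37 = 0.9189
|beta|^2 = 1 - 34/37 = 3/37 = 0.0811
P(|0>) = |alpha|^2 = 0.9189

0.9189


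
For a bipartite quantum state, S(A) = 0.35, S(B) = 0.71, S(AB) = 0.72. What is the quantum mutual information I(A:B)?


I(A:B) = S(A) + S(B) - S(AB)
= 0.35 + 0.71 - 0.72
= 0.3400

0.3400


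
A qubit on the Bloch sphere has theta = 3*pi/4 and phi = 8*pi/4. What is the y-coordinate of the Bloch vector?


theta = 2.3562, phi = 6.2832
r_y = sin(theta)*sin(phi) = 0.7071 * 0.0000
r_y = 0.0000

0.0000


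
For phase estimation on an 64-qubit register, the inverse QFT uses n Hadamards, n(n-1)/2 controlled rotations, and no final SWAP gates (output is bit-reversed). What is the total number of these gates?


Hadamard gates: 64
Controlled rotations: n*(n-1)/2 = 64*63/2 = 2016
SWAP gates: 0 (omitted)
Total = 64 + 2016
= 2080

2080


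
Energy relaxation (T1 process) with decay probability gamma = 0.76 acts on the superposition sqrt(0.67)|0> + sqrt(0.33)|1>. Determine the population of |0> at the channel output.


For amplitude damping with parameter gamma on state sqrt(a)|0> + sqrt(b)|1>:
alpha^2 = 0.67, beta^2 = 0.33
P(|0>) = alpha^2 + gamma * beta^2
= 0.67 + 0.76 * 0.33
= 0.67 + 0.2508
= 0.9208

0.9208


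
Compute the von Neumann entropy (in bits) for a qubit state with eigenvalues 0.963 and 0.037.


S = -p*log2(p) - (1-p)*log2(1-p)
p = 0.9630, 1-p = 0.0370
= -0.9630 * log2(0.9630) - 0.0370 * log2(0.0370)
= -(-0.0524) - (-0.1760)
= 0.2284

0.2284


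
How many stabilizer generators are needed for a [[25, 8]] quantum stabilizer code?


For an [[n,k]] stabilizer code:
Number of stabilizer generators = n - k
= 25 - 8
= 17

17


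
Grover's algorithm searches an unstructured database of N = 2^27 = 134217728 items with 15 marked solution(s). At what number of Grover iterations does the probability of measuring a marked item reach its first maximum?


After j Grover iterations the success probability is P(j) = sin^2((2j+1)*theta), where sin(theta) = sqrt(k/N).
N = 2^27 = 134217728, k = 15
sin(theta) = sqrt(k/N) = 0.0003343033188
theta = arcsin(sqrt(k/N)) = 0.000334303325 rad
P(j) reaches its first maximum when (2j+1)*theta is as close as possible to pi/2, i.e. j = round(pi/(4*theta) - 1/2).
pi/(4*theta) - 1/2 = 2348.8579
(For comparison, the common estimate pi/4 * sqrt(N/k) = 2349.3580; the exact maximiser is used here.)
Optimal iterations = 2349

2349


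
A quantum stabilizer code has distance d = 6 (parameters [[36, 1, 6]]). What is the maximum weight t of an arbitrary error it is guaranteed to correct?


Code parameters: [[36, 1, 6]], distance d = 6.
Number of correctable errors = floor((d-1)/2)
= floor((6 - 1)/2)
= floor(5/2)
= 2

2


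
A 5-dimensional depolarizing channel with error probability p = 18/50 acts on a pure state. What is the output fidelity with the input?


F = (1-p) + p/d
= (1 - 0.3600) + 0.3600/5
= 0.6400 + 0.0720
= 0.7120

0.7120


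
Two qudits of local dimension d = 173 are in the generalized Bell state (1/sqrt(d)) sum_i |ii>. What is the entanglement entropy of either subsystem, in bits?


For a maximally entangled state in d x d:
S = log2(d) = log2(173)
= 7.4346

7.4346


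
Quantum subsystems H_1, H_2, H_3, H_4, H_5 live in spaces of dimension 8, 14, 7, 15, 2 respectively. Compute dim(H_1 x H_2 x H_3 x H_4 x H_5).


dim(H_1 x H_2 x H_3 x H_4 x H_5) = 8 * 14 * 7 * 15 * 2
= 112 * 7 * 15 * 2
= 784 * 15 * 2
= 11760 * 2
= 23520

23520


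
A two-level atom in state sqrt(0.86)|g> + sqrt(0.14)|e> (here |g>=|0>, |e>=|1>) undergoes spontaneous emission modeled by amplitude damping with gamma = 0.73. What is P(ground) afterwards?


For amplitude damping with parameter gamma on state sqrt(a)|0> + sqrt(b)|1>:
alpha^2 = 0.86, beta^2 = 0.14
P(|0>) = alpha^2 + gamma * beta^2
= 0.86 + 0.73 * 0.14
= 0.86 + 0.1022
= 0.9622

0.9622


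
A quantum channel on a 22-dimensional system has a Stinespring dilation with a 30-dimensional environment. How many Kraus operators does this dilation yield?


Tracing out the environment in an orthonormal basis {|i>_E} gives Kraus operators K_i = <i|_E U |0>_E.
Number of Kraus operators = dim(H_env) = d_env
= 30

30


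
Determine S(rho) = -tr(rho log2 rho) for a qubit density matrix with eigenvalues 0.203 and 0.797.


S = -p*log2(p) - (1-p)*log2(1-p)
p = 0.2030, 1-p = 0.7970
= -0.2030 * log2(0.2030) - 0.7970 * log2(0.7970)
= -(-0.4670) - (-0.2609)
= 0.7279

0.7279


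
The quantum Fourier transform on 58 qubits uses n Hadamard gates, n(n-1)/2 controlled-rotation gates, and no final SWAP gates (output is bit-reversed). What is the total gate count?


Hadamard gates: 58
Controlled rotations: n*(n-1)/2 = 58*57/2 = 1653
SWAP gates: 0 (omitted)
Total = 58 + 1653
= 1711

1711


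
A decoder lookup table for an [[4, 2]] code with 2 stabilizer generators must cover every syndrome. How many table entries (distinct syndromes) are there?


Each stabilizer generator gives a binary (+1 or -1) measurement outcome.
With 2 independent generators:
Total syndromes = 2^2
= 4

4


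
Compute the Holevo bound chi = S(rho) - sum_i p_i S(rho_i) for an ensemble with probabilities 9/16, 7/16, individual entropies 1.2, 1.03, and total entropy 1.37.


chi = S(rho) - sum_i p_i * S(rho_i)
Weighted entropy = 9/16 * 1.2 + 7/16 * 1.03
= 1.1256
chi = 1.37 - 1.1256
= 0.2444

0.2444


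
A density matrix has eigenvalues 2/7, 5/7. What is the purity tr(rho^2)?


tr(rho^2) = sum of eigenvalues squared
= (2/7)^2 + (5/7)^2
= (4 + 25) / 49
= 29/49
= 0.5918

0.5918


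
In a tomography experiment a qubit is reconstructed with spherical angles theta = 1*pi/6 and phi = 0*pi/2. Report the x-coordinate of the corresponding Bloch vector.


theta = 0.5236, phi = 0.0000
r_x = sin(theta)*cos(phi) = 0.5000 * 1.0000
r_x = 0.5000

0.5000


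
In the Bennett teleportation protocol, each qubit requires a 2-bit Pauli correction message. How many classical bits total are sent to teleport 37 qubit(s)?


Quantum teleportation requires 2 classical bits per qubit teleported.
37 qubit(s) -> 2 * 37 = 74 classical bits

74


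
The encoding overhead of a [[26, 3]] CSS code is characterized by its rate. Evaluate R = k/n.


Code rate R = k/n
= 3/26
= 0.1154

0.1154


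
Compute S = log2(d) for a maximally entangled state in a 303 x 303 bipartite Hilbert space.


For a maximally entangled state in d x d:
S = log2(d) = log2(303)
= 8.2432

8.2432


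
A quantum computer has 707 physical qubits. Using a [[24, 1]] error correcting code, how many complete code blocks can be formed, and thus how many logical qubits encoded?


Each code block uses 24 physical qubits for 1 logical qubit(s).
Number of complete blocks = floor(707 / 24) = 29
Logical qubits = 29 * 1
= 29

29


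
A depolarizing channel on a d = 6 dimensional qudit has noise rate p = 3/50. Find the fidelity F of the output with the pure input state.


F = (1-p) + p/d
= (1 - 0.0600) + 0.0600/6
= 0.9400 + 0.0100
= 0.9500

0.9500


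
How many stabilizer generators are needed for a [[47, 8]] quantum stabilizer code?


For an [[n,k]] stabilizer code:
Number of stabilizer generators = n - k
= 47 - 8
= 39

39


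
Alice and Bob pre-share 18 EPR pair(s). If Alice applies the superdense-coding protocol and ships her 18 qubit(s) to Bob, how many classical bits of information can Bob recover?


Superdense coding allows 2 classical bits per shared entangled pair.
18 pair(s) -> 2 * 18 = 36 classical bits

36


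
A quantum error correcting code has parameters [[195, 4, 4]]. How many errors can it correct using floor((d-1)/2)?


Code parameters: [[195, 4, 4]], distance d = 4.
Number of correctable errors = floor((d-1)/2)
= floor((4 - 1)/2)
= floor(3/2)
= 1

1


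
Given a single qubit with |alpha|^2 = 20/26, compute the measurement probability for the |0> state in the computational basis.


|alpha|^2 = 20/26 = 0.7692
|beta|^2 = 1 - 20/26 = 6/26 = 0.2308
P(|0>) = |alpha|^2 = 0.7692

0.7692


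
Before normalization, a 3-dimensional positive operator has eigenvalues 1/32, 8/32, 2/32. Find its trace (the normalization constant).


tr(M) = sum of eigenvalues
= 1/32 + 8/32 + 2/32
= 11/32
= 0.3438

0.3438


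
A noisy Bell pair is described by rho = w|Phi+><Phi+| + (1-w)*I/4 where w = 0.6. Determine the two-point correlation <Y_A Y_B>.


|Phi+> = (|00> + |11>)/sqrt(2)
For the pure Bell state, <Y_A Y_B> = -1 (Bell-state Pauli correlator).
The maximally-mixed part I/4 has tr(I/4 * P tensor P) = 0 for any traceless Pauli P.
So <Y_A Y_B>_rho = w * (-1) + (1 - w) * 0
= 0.6 * (-1)
= -0.6000

-0.6000


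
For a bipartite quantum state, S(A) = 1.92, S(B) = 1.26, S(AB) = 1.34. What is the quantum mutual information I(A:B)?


I(A:B) = S(A) + S(B) - S(AB)
= 1.92 + 1.26 - 1.34
= 1.8400

1.8400


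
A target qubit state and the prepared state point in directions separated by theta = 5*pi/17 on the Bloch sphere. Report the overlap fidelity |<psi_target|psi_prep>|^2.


For states separated by angle theta on Bloch sphere:
F = cos^2(theta/2)
theta = 5*pi/17 = 0.9240
theta/2 = 0.4620
cos(theta/2) = 0.8952
F = 0.8013

0.8013


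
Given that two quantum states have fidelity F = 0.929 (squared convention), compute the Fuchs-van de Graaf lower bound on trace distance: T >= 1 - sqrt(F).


Fuchs-van de Graaf (squared-fidelity convention): 1 - sqrt(F) <= T <= sqrt(1 - F).
Lower bound: T >= 1 - sqrt(F)
sqrt(F) = sqrt(0.929) = 0.9638
T >= 1 - 0.9638
T >= 0.0362

0.0362


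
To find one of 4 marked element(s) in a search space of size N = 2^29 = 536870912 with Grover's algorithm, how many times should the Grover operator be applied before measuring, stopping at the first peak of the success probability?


After j Grover iterations the success probability is P(j) = sin^2((2j+1)*theta), where sin(theta) = sqrt(k/N).
N = 2^29 = 536870912, k = 4
sin(theta) = sqrt(k/N) = 8.631674575e-05
theta = arcsin(sqrt(k/N)) = 8.631674586e-05 rad
P(j) reaches its first maximum when (2j+1)*theta is as close as possible to pi/2, i.e. j = round(pi/(4*theta) - 1/2).
pi/(4*theta) - 1/2 = 9098.5242
(For comparison, the common estimate pi/4 * sqrt(N/k) = 9099.0243; the exact maximiser is used here.)
Optimal iterations = 9099

9099


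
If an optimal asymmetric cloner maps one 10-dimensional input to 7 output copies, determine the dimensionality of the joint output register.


Output space = H^(tensor 7) where dim(H) = 10
dim = 10^7
= 100 (after 2 factors)
= 1000 (after 3 factors)
= 10000 (after 4 factors)
= 100000 (after 5 factors)
= 1000000 (after 6 factors)
= 10000000 (after 7 factors)
= 10000000

10000000


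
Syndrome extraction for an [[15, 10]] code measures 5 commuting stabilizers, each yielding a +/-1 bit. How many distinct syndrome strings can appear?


Each stabilizer generator gives a binary (+1 or -1) measurement outcome.
With 5 independent generators:
Total syndromes = 2^5
= 32

32


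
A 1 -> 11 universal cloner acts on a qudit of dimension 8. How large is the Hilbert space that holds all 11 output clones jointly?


Output space = H^(tensor 11) where dim(H) = 8
dim = 8^11
= 64 (after 2 factors)
= 512 (after 3 factors)
= 4096 (after 4 factors)
= 32768 (after 5 factors)
= 262144 (after 6 factors)
= 2097152 (after 7 factors)
= 16777216 (after 8 factors)
= 134217728 (after 9 factors)
= 1073741824 (after 10 factors)
= 8589934592 (after 11 factors)
= 8589934592

8589934592


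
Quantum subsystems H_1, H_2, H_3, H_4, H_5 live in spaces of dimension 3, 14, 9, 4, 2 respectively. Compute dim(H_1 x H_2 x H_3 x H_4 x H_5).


dim(H_1 x H_2 x H_3 x H_4 x H_5) = 3 * 14 * 9 * 4 * 2
= 42 * 9 * 4 * 2
= 378 * 4 * 2
= 1512 * 2
= 3024

3024


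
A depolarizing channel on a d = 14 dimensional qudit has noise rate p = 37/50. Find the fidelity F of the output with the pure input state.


F = (1-p) + p/d
= (1 - 0.7400) + 0.7400/14
= 0.2600 + 0.0529
= 0.3129

0.3129


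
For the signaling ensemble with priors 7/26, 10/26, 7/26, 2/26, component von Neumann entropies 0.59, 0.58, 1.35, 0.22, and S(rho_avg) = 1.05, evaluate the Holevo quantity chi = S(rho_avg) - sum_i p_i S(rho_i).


chi = S(rho) - sum_i p_i * S(rho_i)
Weighted entropy = 7/26 * 0.59 + 10/26 * 0.58 + 7/26 * 1.35 + 2/26 * 0.22
= 0.7623
chi = 1.05 - 0.7623
= 0.2877

0.2877


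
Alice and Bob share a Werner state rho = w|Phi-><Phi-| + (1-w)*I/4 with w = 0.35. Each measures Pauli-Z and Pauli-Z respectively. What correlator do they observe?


|Phi-> = (|00> - |11>)/sqrt(2)
For the pure Bell state, <Z_A Z_B> = +1 (Bell-state Pauli correlator).
The maximally-mixed part I/4 has tr(I/4 * P tensor P) = 0 for any traceless Pauli P.
So <Z_A Z_B>_rho = w * (+1) + (1 - w) * 0
= 0.35 * (+1)
= 0.3500

0.3500


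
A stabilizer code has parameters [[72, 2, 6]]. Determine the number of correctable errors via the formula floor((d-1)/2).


Code parameters: [[72, 2, 6]], distance d = 6.
Number of correctable errors = floor((d-1)/2)
= floor((6 - 1)/2)
= floor(5/2)
= 2

2


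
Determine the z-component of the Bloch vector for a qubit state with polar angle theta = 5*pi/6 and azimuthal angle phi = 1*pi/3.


theta = 2.6180, phi = 1.0472
r_z = cos(theta) = -0.8660

-0.8660


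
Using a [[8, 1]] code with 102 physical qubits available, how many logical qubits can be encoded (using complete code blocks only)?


Each code block uses 8 physical qubits for 1 logical qubit(s).
Number of complete blocks = floor(102 / 8) = 12
Logical qubits = 12 * 1
= 12

12


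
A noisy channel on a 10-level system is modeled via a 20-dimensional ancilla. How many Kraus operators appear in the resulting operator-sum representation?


Tracing out the environment in an orthonormal basis {|i>_E} gives Kraus operators K_i = <i|_E U |0>_E.
Number of Kraus operators = dim(H_env) = d_env
= 20

20


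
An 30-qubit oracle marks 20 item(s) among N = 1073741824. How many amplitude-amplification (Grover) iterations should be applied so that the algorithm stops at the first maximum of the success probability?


After j Grover iterations the success probability is P(j) = sin^2((2j+1)*theta), where sin(theta) = sqrt(k/N).
N = 2^30 = 1073741824, k = 20
sin(theta) = sqrt(k/N) = 0.0001364787584
theta = arcsin(sqrt(k/N)) = 0.0001364787588 rad
P(j) reaches its first maximum when (2j+1)*theta is as close as possible to pi/2, i.e. j = round(pi/(4*theta) - 1/2).
pi/(4*theta) - 1/2 = 5754.2282
(For comparison, the common estimate pi/4 * sqrt(N/k) = 5754.7282; the exact maximiser is used here.)
Optimal iterations = 5754

5754


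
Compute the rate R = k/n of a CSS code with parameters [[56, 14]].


Code rate R = k/n
= 14/56
= 0.2500

0.2500


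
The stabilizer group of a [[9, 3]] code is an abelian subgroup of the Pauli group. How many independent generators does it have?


For an [[n,k]] stabilizer code:
Number of stabilizer generators = n - k
= 9 - 3
= 6

6


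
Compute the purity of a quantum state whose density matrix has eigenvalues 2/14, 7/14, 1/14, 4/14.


tr(rho^2) = sum of eigenvalues squared
= (2/14)^2 + (7/14)^2 + (1/14)^2 + (4/14)^2
= (4 + 49 + 1 + 16) / 196
= 70/196
= 0.3571

0.3571


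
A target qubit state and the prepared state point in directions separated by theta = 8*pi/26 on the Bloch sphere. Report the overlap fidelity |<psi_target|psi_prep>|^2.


For states separated by angle theta on Bloch sphere:
F = cos^2(theta/2)
theta = 8*pi/26 = 0.9666
theta/2 = 0.4833
cos(theta/2) = 0.8855
F = 0.7840

0.7840


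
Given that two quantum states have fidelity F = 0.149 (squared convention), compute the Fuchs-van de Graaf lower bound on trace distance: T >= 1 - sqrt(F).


Fuchs-van de Graaf (squared-fidelity convention): 1 - sqrt(F) <= T <= sqrt(1 - F).
Lower bound: T >= 1 - sqrt(F)
sqrt(F) = sqrt(0.149) = 0.3860
T >= 1 - 0.3860
T >= 0.6140

0.6140


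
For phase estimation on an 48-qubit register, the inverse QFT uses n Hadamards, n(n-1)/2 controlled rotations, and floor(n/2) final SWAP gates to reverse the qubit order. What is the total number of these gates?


Hadamard gates: 48
Controlled rotations: n*(n-1)/2 = 48*47/2 = 1128
SWAP gates: floor(n/2) = floor(48/2) = 24
Total = 48 + 1128 + 24
= 1200

1200


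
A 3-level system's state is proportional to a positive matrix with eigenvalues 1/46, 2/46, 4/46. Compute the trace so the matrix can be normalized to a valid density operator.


tr(M) = sum of eigenvalues
= 1/46 + 2/46 + 4/46
= 7/46
= 0.1522

0.1522


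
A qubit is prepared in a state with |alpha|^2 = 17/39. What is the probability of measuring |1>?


|alpha|^2 = 17/39 = 0.4359
|beta|^2 = 1 - 17/39 = 22/39 = 0.5641
P(|1>) = |beta|^2 = 0.5641

0.5641


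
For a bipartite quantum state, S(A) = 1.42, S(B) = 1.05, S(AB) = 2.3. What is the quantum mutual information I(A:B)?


I(A:B) = S(A) + S(B) - S(AB)
= 1.42 + 1.05 - 2.3
= 0.1700

0.1700


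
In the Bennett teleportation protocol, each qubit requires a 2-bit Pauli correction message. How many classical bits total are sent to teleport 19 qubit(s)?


Quantum teleportation requires 2 classical bits per qubit teleported.
19 qubit(s) -> 2 * 19 = 38 classical bits

38


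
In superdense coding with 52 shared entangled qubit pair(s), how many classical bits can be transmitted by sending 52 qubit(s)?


Superdense coding allows 2 classical bits per shared entangled pair.
52 pair(s) -> 2 * 52 = 104 classical bits

104


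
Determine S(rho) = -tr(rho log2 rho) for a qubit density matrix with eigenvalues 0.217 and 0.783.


S = -p*log2(p) - (1-p)*log2(1-p)
p = 0.2170, 1-p = 0.7830
= -0.2170 * log2(0.2170) - 0.7830 * log2(0.7830)
= -(-0.4783) - (-0.2763)
= 0.7547

0.7547


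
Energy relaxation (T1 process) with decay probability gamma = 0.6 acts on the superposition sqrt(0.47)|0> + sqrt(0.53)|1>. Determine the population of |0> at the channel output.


For amplitude damping with parameter gamma on state sqrt(a)|0> + sqrt(b)|1>:
alpha^2 = 0.47, beta^2 = 0.53
P(|0>) = alpha^2 + gamma * beta^2
= 0.47 + 0.6 * 0.53
= 0.47 + 0.3180
= 0.7880

0.7880


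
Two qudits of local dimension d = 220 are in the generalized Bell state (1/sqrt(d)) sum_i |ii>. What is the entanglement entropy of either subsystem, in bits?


For a maximally entangled state in d x d:
S = log2(d) = log2(220)
= 7.7814

7.7814


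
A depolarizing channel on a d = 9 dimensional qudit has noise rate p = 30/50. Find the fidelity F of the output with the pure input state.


F = (1-p) + p/d
= (1 - 0.6000) + 0.6000/9
= 0.4000 + 0.0667
= 0.4667

0.4667


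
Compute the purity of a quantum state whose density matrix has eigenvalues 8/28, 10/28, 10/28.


tr(rho^2) = sum of eigenvalues squared
= (8/28)^2 + (10/28)^2 + (10/28)^2
= (64 + 100 + 100) / 784
= 264/784
= 0.3367

0.3367


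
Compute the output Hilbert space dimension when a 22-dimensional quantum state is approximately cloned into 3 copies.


Output space = H^(tensor 3) where dim(H) = 22
dim = 22^3
= 484 (after 2 factors)
= 10648 (after 3 factors)
= 10648

10648


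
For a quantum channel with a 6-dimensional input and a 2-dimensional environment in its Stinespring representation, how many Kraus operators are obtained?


Tracing out the environment in an orthonormal basis {|i>_E} gives Kraus operators K_i = <i|_E U |0>_E.
Number of Kraus operators = dim(H_env) = d_env
= 2

2


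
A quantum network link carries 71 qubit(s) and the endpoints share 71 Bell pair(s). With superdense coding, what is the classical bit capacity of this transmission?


Superdense coding allows 2 classical bits per shared entangled pair.
71 pair(s) -> 2 * 71 = 142 classical bits

142


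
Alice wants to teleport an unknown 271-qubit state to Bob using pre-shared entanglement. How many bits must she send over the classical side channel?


Quantum teleportation requires 2 classical bits per qubit teleported.
271 qubit(s) -> 2 * 271 = 542 classical bits

542


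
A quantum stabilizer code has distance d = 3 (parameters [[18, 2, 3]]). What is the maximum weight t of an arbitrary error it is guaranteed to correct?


Code parameters: [[18, 2, 3]], distance d = 3.
Number of correctable errors = floor((d-1)/2)
= floor((3 - 1)/2)
= floor(2/2)
= 1

1


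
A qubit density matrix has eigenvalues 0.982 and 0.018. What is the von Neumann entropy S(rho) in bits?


S = -p*log2(p) - (1-p)*log2(1-p)
p = 0.9820, 1-p = 0.0180
= -0.9820 * log2(0.9820) - 0.0180 * log2(0.0180)
= -(-0.0257) - (-0.1043)
= 0.1301

0.1301


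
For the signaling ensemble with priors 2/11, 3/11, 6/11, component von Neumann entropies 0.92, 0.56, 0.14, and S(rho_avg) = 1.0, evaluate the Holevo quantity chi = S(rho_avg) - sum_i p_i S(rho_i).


chi = S(rho) - sum_i p_i * S(rho_i)
Weighted entropy = 2/11 * 0.92 + 3/11 * 0.56 + 6/11 * 0.14
= 0.3964
chi = 1.0 - 0.3964
= 0.6036

0.6036


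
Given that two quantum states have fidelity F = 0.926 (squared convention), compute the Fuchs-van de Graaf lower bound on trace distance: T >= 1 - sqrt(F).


Fuchs-van de Graaf (squared-fidelity convention): 1 - sqrt(F) <= T <= sqrt(1 - F).
Lower bound: T >= 1 - sqrt(F)
sqrt(F) = sqrt(0.926) = 0.9623
T >= 1 - 0.9623
T >= 0.0377

0.0377


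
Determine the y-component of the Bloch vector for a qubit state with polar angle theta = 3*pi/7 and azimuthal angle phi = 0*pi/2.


theta = 1.3464, phi = 0.0000
r_y = sin(theta)*sin(phi) = 0.9749 * 0.0000
r_y = 0.0000

0.0000


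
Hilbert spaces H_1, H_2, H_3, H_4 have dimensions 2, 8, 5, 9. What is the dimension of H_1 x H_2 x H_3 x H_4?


dim(H_1 x H_2 x H_3 x H_4) = 2 * 8 * 5 * 9
= 16 * 5 * 9
= 80 * 9
= 720

720


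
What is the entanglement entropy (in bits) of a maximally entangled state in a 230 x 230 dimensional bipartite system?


For a maximally entangled state in d x d:
S = log2(d) = log2(230)
= 7.8455

7.8455


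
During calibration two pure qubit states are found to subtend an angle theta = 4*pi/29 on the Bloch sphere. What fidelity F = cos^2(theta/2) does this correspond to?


For states separated by angle theta on Bloch sphere:
F = cos^2(theta/2)
theta = 4*pi/29 = 0.4333
theta/2 = 0.2167
cos(theta/2) = 0.9766
F = 0.9538

0.9538


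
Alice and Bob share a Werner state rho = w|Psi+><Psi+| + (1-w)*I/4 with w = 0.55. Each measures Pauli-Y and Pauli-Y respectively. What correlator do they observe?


|Psi+> = (|01> + |10>)/sqrt(2)
For the pure Bell state, <Y_A Y_B> = +1 (Bell-state Pauli correlator).
The maximally-mixed part I/4 has tr(I/4 * P tensor P) = 0 for any traceless Pauli P.
So <Y_A Y_B>_rho = w * (+1) + (1 - w) * 0
= 0.55 * (+1)
= 0.5500

0.5500


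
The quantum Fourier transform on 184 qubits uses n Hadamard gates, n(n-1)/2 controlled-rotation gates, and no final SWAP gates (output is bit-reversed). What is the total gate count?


Hadamard gates: 184
Controlled rotations: n*(n-1)/2 = 184*183/2 = 16836
SWAP gates: 0 (omitted)
Total = 184 + 16836
= 17020

17020


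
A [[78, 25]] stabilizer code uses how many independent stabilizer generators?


For an [[n,k]] stabilizer code:
Number of stabilizer generators = n - k
= 78 - 25
= 53

53


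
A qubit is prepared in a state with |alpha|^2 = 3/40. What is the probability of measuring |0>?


|alpha|^2 = 3/40 = 0.0750
|beta|^2 = 1 - 3/40 = 37/40 = 0.9250
P(|0>) = |alpha|^2 = 0.0750

0.0750


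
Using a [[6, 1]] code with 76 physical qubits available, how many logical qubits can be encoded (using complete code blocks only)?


Each code block uses 6 physical qubits for 1 logical qubit(s).
Number of complete blocks = floor(76 / 6) = 12
Logical qubits = 12 * 1
= 12

12


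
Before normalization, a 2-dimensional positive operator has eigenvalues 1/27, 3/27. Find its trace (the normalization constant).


tr(M) = sum of eigenvalues
= 1/27 + 3/27
= 4/27
= 0.1481

0.1481


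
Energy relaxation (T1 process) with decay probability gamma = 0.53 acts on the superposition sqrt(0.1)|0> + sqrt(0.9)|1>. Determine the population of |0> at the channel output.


For amplitude damping with parameter gamma on state sqrt(a)|0> + sqrt(b)|1>:
alpha^2 = 0.1, beta^2 = 0.9
P(|0>) = alpha^2 + gamma * beta^2
= 0.1 + 0.53 * 0.9
= 0.1 + 0.4770
= 0.5770

0.5770


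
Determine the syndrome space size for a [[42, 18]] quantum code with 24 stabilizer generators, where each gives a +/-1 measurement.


Each stabilizer generator gives a binary (+1 or -1) measurement outcome.
With 24 independent generators:
Total syndromes = 2^24
= 16777216

16777216


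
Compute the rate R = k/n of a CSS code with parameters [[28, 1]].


Code rate R = k/n
= 1/28
= 0.0357

0.0357


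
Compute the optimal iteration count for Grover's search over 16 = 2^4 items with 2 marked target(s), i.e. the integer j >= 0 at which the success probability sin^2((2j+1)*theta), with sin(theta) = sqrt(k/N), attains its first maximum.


After j Grover iterations the success probability is P(j) = sin^2((2j+1)*theta), where sin(theta) = sqrt(k/N).
N = 2^4 = 16, k = 2
sin(theta) = sqrt(k/N) = 0.3535533906
theta = arcsin(sqrt(k/N)) = 0.3613671239 rad
P(j) reaches its first maximum when (2j+1)*theta is as close as possible to pi/2, i.e. j = round(pi/(4*theta) - 1/2).
pi/(4*theta) - 1/2 = 1.6734
(For comparison, the common estimate pi/4 * sqrt(N/k) = 2.2214; the exact maximiser is used here.)
Optimal iterations = 2

2


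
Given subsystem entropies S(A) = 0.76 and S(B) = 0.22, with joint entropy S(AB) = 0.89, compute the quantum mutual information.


I(A:B) = S(A) + S(B) - S(AB)
= 0.76 + 0.22 - 0.89
= 0.0900

0.0900


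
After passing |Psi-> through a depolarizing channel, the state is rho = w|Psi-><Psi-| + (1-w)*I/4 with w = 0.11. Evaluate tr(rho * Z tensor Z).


|Psi-> = (|01> - |10>)/sqrt(2)
For the pure Bell state, <Z_A Z_B> = -1 (Bell-state Pauli correlator).
The maximally-mixed part I/4 has tr(I/4 * P tensor P) = 0 for any traceless Pauli P.
So <Z_A Z_B>_rho = w * (-1) + (1 - w) * 0
= 0.11 * (-1)
= -0.1100

-0.1100


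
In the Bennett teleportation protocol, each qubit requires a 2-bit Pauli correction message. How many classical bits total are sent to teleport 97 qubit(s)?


Quantum teleportation requires 2 classical bits per qubit teleported.
97 qubit(s) -> 2 * 97 = 194 classical bits

194


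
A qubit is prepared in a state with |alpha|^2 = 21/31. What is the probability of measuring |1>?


|alpha|^2 = 21/31 = 0.6774
|beta|^2 = 1 - 21/31 = 10/31 = 0.3226
P(|1>) = |beta|^2 = 0.3226

0.3226


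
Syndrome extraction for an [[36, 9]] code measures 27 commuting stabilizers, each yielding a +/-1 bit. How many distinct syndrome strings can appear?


Each stabilizer generator gives a binary (+1 or -1) measurement outcome.
With 27 independent generators:
Total syndromes = 2^27
= 134217728

134217728
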